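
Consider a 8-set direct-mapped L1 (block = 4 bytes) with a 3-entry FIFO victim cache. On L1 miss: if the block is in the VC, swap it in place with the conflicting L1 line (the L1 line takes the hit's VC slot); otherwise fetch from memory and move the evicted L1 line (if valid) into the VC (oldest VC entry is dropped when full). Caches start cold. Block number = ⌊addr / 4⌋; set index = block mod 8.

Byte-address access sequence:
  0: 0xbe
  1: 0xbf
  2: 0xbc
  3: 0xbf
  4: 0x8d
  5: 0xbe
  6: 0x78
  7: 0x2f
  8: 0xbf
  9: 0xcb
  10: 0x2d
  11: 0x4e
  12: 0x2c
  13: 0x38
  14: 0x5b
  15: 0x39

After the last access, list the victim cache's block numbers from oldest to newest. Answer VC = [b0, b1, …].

VC = [19, 30, 22]

#0 0xbe→b47/s7 MISS; vc=[]
#1 0xbf→b47/s7 L1-HIT; vc=[]
#2 0xbc→b47/s7 L1-HIT; vc=[]
#3 0xbf→b47/s7 L1-HIT; vc=[]
#4 0x8d→b35/s3 MISS; vc=[]
#5 0xbe→b47/s7 L1-HIT; vc=[]
#6 0x78→b30/s6 MISS; vc=[]
#7 0x2f→b11/s3 MISS; vc=[35]
#8 0xbf→b47/s7 L1-HIT; vc=[35]
#9 0xcb→b50/s2 MISS; vc=[35]
#10 0x2d→b11/s3 L1-HIT; vc=[35]
#11 0x4e→b19/s3 MISS; vc=[35,11]
#12 0x2c→b11/s3 VC-HIT; vc=[35,19]
#13 0x38→b14/s6 MISS; vc=[35,19,30]
#14 0x5b→b22/s6 MISS; vc=[19,30,14]
#15 0x39→b14/s6 VC-HIT; vc=[19,30,22]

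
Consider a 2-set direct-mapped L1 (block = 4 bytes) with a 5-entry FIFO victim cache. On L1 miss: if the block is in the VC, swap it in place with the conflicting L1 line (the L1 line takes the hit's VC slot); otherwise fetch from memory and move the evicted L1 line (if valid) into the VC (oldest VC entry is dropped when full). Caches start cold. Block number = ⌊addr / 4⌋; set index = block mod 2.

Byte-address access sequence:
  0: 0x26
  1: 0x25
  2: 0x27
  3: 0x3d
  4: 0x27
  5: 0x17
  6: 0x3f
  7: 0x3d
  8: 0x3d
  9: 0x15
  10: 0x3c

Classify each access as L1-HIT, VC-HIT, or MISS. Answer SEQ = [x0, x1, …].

  [0] addr=0x26 blk=9 s=1: MISS | VC []
  [1] addr=0x25 blk=9 s=1: L1-HIT | VC []
  [2] addr=0x27 blk=9 s=1: L1-HIT | VC []
  [3] addr=0x3d blk=15 s=1: MISS | VC [9]
  [4] addr=0x27 blk=9 s=1: VC-HIT | VC [15]
  [5] addr=0x17 blk=5 s=1: MISS | VC [15, 9]
  [6] addr=0x3f blk=15 s=1: VC-HIT | VC [5, 9]
  [7] addr=0x3d blk=15 s=1: L1-HIT | VC [5, 9]
  [8] addr=0x3d blk=15 s=1: L1-HIT | VC [5, 9]
  [9] addr=0x15 blk=5 s=1: VC-HIT | VC [15, 9]
  [10] addr=0x3c blk=15 s=1: VC-HIT | VC [5, 9]

SEQ = [MISS, L1-HIT, L1-HIT, MISS, VC-HIT, MISS, VC-HIT, L1-HIT, L1-HIT, VC-HIT, VC-HIT]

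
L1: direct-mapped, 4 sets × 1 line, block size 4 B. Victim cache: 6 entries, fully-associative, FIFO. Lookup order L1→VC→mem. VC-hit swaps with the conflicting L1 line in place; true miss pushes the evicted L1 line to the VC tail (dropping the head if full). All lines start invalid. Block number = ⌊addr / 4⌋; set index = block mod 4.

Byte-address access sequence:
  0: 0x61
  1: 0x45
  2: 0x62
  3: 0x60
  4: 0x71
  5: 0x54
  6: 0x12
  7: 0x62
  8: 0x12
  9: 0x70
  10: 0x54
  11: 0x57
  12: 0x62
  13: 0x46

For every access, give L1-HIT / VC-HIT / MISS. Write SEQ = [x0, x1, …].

SEQ = [MISS, MISS, L1-HIT, L1-HIT, MISS, MISS, MISS, VC-HIT, VC-HIT, VC-HIT, L1-HIT, L1-HIT, VC-HIT, VC-HIT]

#0 0x61→b24/s0 MISS; vc=[]
#1 0x45→b17/s1 MISS; vc=[]
#2 0x62→b24/s0 L1-HIT; vc=[]
#3 0x60→b24/s0 L1-HIT; vc=[]
#4 0x71→b28/s0 MISS; vc=[24]
#5 0x54→b21/s1 MISS; vc=[24,17]
#6 0x12→b4/s0 MISS; vc=[24,17,28]
#7 0x62→b24/s0 VC-HIT; vc=[4,17,28]
#8 0x12→b4/s0 VC-HIT; vc=[24,17,28]
#9 0x70→b28/s0 VC-HIT; vc=[24,17,4]
#10 0x54→b21/s1 L1-HIT; vc=[24,17,4]
#11 0x57→b21/s1 L1-HIT; vc=[24,17,4]
#12 0x62→b24/s0 VC-HIT; vc=[28,17,4]
#13 0x46→b17/s1 VC-HIT; vc=[28,21,4]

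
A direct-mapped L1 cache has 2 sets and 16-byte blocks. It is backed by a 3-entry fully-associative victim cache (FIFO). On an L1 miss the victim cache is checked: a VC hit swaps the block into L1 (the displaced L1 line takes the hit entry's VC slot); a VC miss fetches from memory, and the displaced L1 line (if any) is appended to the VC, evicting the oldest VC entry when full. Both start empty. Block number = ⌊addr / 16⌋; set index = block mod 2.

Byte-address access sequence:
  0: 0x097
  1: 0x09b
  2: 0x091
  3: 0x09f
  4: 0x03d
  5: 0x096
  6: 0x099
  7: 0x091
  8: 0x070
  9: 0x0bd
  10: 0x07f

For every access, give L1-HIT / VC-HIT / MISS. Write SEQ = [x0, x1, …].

0: 0x97 (blk 9, set 1) → MISS  vc=[]
1: 0x9b (blk 9, set 1) → L1-HIT  vc=[]
2: 0x91 (blk 9, set 1) → L1-HIT  vc=[]
3: 0x9f (blk 9, set 1) → L1-HIT  vc=[]
4: 0x3d (blk 3, set 1) → MISS  vc=[9]
5: 0x96 (blk 9, set 1) → VC-HIT  vc=[3]
6: 0x99 (blk 9, set 1) → L1-HIT  vc=[3]
7: 0x91 (blk 9, set 1) → L1-HIT  vc=[3]
8: 0x70 (blk 7, set 1) → MISS  vc=[3, 9]
9: 0xbd (blk 11, set 1) → MISS  vc=[3, 9, 7]
10: 0x7f (blk 7, set 1) → VC-HIT  vc=[3, 9, 11]

SEQ = [MISS, L1-HIT, L1-HIT, L1-HIT, MISS, VC-HIT, L1-HIT, L1-HIT, MISS, MISS, VC-HIT]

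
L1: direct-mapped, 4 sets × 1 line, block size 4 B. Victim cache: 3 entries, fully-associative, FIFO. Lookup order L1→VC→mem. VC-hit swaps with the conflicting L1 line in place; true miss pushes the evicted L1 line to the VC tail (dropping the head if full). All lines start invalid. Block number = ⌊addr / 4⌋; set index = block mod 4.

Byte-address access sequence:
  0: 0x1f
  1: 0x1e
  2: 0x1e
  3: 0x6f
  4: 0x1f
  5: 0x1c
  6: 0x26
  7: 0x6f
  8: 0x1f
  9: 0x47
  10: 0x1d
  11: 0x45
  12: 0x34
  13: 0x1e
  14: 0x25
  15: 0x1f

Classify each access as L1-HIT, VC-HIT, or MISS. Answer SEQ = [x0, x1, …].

SEQ = [MISS, L1-HIT, L1-HIT, MISS, VC-HIT, L1-HIT, MISS, VC-HIT, VC-HIT, MISS, L1-HIT, L1-HIT, MISS, L1-HIT, VC-HIT, L1-HIT]

#0 0x1f→b7/s3 MISS; vc=[]
#1 0x1e→b7/s3 L1-HIT; vc=[]
#2 0x1e→b7/s3 L1-HIT; vc=[]
#3 0x6f→b27/s3 MISS; vc=[7]
#4 0x1f→b7/s3 VC-HIT; vc=[27]
#5 0x1c→b7/s3 L1-HIT; vc=[27]
#6 0x26→b9/s1 MISS; vc=[27]
#7 0x6f→b27/s3 VC-HIT; vc=[7]
#8 0x1f→b7/s3 VC-HIT; vc=[27]
#9 0x47→b17/s1 MISS; vc=[27,9]
#10 0x1d→b7/s3 L1-HIT; vc=[27,9]
#11 0x45→b17/s1 L1-HIT; vc=[27,9]
#12 0x34→b13/s1 MISS; vc=[27,9,17]
#13 0x1e→b7/s3 L1-HIT; vc=[27,9,17]
#14 0x25→b9/s1 VC-HIT; vc=[27,13,17]
#15 0x1f→b7/s3 L1-HIT; vc=[27,13,17]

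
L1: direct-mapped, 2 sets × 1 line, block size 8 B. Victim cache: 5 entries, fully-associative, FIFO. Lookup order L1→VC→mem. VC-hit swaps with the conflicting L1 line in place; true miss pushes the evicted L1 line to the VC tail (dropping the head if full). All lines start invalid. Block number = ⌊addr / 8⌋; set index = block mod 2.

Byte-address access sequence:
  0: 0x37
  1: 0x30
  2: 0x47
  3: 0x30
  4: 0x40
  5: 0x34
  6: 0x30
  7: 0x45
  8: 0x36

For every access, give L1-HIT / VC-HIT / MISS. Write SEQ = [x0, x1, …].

0: 0x37 (blk 6, set 0) → MISS  vc=[]
1: 0x30 (blk 6, set 0) → L1-HIT  vc=[]
2: 0x47 (blk 8, set 0) → MISS  vc=[6]
3: 0x30 (blk 6, set 0) → VC-HIT  vc=[8]
4: 0x40 (blk 8, set 0) → VC-HIT  vc=[6]
5: 0x34 (blk 6, set 0) → VC-HIT  vc=[8]
6: 0x30 (blk 6, set 0) → L1-HIT  vc=[8]
7: 0x45 (blk 8, set 0) → VC-HIT  vc=[6]
8: 0x36 (blk 6, set 0) → VC-HIT  vc=[8]

SEQ = [MISS, L1-HIT, MISS, VC-HIT, VC-HIT, VC-HIT, L1-HIT, VC-HIT, VC-HIT]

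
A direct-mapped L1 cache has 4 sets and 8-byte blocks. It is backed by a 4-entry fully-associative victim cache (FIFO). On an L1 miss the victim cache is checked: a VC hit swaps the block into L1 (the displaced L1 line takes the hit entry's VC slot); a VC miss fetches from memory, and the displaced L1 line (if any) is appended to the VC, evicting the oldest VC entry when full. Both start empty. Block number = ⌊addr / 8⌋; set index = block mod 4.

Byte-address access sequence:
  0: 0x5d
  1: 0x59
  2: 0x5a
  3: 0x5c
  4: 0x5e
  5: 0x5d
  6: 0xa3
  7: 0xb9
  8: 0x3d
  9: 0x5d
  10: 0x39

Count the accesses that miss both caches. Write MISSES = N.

  [0] addr=0x5d blk=11 s=3: MISS | VC []
  [1] addr=0x59 blk=11 s=3: L1-HIT | VC []
  [2] addr=0x5a blk=11 s=3: L1-HIT | VC []
  [3] addr=0x5c blk=11 s=3: L1-HIT | VC []
  [4] addr=0x5e blk=11 s=3: L1-HIT | VC []
  [5] addr=0x5d blk=11 s=3: L1-HIT | VC []
  [6] addr=0xa3 blk=20 s=0: MISS | VC []
  [7] addr=0xb9 blk=23 s=3: MISS | VC [11]
  [8] addr=0x3d blk=7 s=3: MISS | VC [11, 23]
  [9] addr=0x5d blk=11 s=3: VC-HIT | VC [7, 23]
  [10] addr=0x39 blk=7 s=3: VC-HIT | VC [11, 23]

MISSES = 4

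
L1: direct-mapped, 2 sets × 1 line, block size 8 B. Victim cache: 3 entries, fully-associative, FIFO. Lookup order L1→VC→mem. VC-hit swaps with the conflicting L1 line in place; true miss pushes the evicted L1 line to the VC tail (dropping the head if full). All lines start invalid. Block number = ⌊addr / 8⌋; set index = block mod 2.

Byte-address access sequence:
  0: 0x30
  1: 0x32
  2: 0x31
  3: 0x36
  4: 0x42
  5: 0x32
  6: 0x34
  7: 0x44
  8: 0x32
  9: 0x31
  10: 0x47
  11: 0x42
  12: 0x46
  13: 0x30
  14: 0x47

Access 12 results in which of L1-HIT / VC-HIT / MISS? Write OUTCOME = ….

OUTCOME = L1-HIT

0: 0x30 (blk 6, set 0) → MISS  vc=[]
1: 0x32 (blk 6, set 0) → L1-HIT  vc=[]
2: 0x31 (blk 6, set 0) → L1-HIT  vc=[]
3: 0x36 (blk 6, set 0) → L1-HIT  vc=[]
4: 0x42 (blk 8, set 0) → MISS  vc=[6]
5: 0x32 (blk 6, set 0) → VC-HIT  vc=[8]
6: 0x34 (blk 6, set 0) → L1-HIT  vc=[8]
7: 0x44 (blk 8, set 0) → VC-HIT  vc=[6]
8: 0x32 (blk 6, set 0) → VC-HIT  vc=[8]
9: 0x31 (blk 6, set 0) → L1-HIT  vc=[8]
10: 0x47 (blk 8, set 0) → VC-HIT  vc=[6]
11: 0x42 (blk 8, set 0) → L1-HIT  vc=[6]
12: 0x46 (blk 8, set 0) → L1-HIT  vc=[6]
13: 0x30 (blk 6, set 0) → VC-HIT  vc=[8]
14: 0x47 (blk 8, set 0) → VC-HIT  vc=[6]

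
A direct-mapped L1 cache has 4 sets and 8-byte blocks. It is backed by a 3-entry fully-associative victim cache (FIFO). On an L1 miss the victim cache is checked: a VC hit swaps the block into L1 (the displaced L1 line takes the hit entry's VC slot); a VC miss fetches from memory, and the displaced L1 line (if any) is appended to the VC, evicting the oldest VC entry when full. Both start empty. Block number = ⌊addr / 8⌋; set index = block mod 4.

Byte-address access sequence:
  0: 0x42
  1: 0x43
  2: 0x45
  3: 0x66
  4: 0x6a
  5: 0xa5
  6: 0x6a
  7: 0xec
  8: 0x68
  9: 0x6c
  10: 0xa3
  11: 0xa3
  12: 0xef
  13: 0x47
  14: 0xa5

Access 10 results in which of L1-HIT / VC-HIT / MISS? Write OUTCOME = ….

0: 0x42 (blk 8, set 0) → MISS  vc=[]
1: 0x43 (blk 8, set 0) → L1-HIT  vc=[]
2: 0x45 (blk 8, set 0) → L1-HIT  vc=[]
3: 0x66 (blk 12, set 0) → MISS  vc=[8]
4: 0x6a (blk 13, set 1) → MISS  vc=[8]
5: 0xa5 (blk 20, set 0) → MISS  vc=[8, 12]
6: 0x6a (blk 13, set 1) → L1-HIT  vc=[8, 12]
7: 0xec (blk 29, set 1) → MISS  vc=[8, 12, 13]
8: 0x68 (blk 13, set 1) → VC-HIT  vc=[8, 12, 29]
9: 0x6c (blk 13, set 1) → L1-HIT  vc=[8, 12, 29]
10: 0xa3 (blk 20, set 0) → L1-HIT  vc=[8, 12, 29]
11: 0xa3 (blk 20, set 0) → L1-HIT  vc=[8, 12, 29]
12: 0xef (blk 29, set 1) → VC-HIT  vc=[8, 12, 13]
13: 0x47 (blk 8, set 0) → VC-HIT  vc=[20, 12, 13]
14: 0xa5 (blk 20, set 0) → VC-HIT  vc=[8, 12, 13]

OUTCOME = L1-HIT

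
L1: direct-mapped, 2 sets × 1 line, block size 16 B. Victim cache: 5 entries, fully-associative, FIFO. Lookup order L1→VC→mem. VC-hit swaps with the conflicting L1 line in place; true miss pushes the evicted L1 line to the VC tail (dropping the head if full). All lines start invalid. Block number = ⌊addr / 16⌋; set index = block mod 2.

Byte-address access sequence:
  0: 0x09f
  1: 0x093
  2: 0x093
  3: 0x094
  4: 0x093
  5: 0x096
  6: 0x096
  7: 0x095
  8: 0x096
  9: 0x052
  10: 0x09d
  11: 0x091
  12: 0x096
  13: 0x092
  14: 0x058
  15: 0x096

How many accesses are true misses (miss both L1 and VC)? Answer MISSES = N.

MISSES = 2

  [0] addr=0x9f blk=9 s=1: MISS | VC []
  [1] addr=0x93 blk=9 s=1: L1-HIT | VC []
  [2] addr=0x93 blk=9 s=1: L1-HIT | VC []
  [3] addr=0x94 blk=9 s=1: L1-HIT | VC []
  [4] addr=0x93 blk=9 s=1: L1-HIT | VC []
  [5] addr=0x96 blk=9 s=1: L1-HIT | VC []
  [6] addr=0x96 blk=9 s=1: L1-HIT | VC []
  [7] addr=0x95 blk=9 s=1: L1-HIT | VC []
  [8] addr=0x96 blk=9 s=1: L1-HIT | VC []
  [9] addr=0x52 blk=5 s=1: MISS | VC [9]
  [10] addr=0x9d blk=9 s=1: VC-HIT | VC [5]
  [11] addr=0x91 blk=9 s=1: L1-HIT | VC [5]
  [12] addr=0x96 blk=9 s=1: L1-HIT | VC [5]
  [13] addr=0x92 blk=9 s=1: L1-HIT | VC [5]
  [14] addr=0x58 blk=5 s=1: VC-HIT | VC [9]
  [15] addr=0x96 blk=9 s=1: VC-HIT | VC [5]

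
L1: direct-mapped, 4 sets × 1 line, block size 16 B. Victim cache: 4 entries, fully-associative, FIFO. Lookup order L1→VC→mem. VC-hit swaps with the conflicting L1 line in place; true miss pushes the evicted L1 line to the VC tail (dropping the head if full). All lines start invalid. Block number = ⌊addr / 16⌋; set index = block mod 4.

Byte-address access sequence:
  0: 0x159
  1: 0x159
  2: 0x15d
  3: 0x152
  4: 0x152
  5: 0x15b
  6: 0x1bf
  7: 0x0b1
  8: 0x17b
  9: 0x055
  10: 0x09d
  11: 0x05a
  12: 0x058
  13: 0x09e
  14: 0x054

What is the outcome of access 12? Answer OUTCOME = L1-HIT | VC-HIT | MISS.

0: 0x159 (blk 21, set 1) → MISS  vc=[]
1: 0x159 (blk 21, set 1) → L1-HIT  vc=[]
2: 0x15d (blk 21, set 1) → L1-HIT  vc=[]
3: 0x152 (blk 21, set 1) → L1-HIT  vc=[]
4: 0x152 (blk 21, set 1) → L1-HIT  vc=[]
5: 0x15b (blk 21, set 1) → L1-HIT  vc=[]
6: 0x1bf (blk 27, set 3) → MISS  vc=[]
7: 0xb1 (blk 11, set 3) → MISS  vc=[27]
8: 0x17b (blk 23, set 3) → MISS  vc=[27, 11]
9: 0x55 (blk 5, set 1) → MISS  vc=[27, 11, 21]
10: 0x9d (blk 9, set 1) → MISS  vc=[27, 11, 21, 5]
11: 0x5a (blk 5, set 1) → VC-HIT  vc=[27, 11, 21, 9]
12: 0x58 (blk 5, set 1) → L1-HIT  vc=[27, 11, 21, 9]
13: 0x9e (blk 9, set 1) → VC-HIT  vc=[27, 11, 21, 5]
14: 0x54 (blk 5, set 1) → VC-HIT  vc=[27, 11, 21, 9]

OUTCOME = L1-HIT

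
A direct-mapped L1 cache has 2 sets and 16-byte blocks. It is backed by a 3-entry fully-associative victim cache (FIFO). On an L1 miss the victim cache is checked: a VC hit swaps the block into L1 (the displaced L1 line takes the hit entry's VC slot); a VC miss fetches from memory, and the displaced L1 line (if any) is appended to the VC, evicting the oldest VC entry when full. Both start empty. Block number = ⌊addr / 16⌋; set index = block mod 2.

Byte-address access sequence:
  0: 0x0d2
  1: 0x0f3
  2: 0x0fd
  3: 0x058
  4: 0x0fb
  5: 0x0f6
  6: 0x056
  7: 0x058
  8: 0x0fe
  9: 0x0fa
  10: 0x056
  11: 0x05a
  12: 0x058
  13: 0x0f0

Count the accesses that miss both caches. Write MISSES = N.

MISSES = 3

0: 0xd2 (blk 13, set 1) → MISS  vc=[]
1: 0xf3 (blk 15, set 1) → MISS  vc=[13]
2: 0xfd (blk 15, set 1) → L1-HIT  vc=[13]
3: 0x58 (blk 5, set 1) → MISS  vc=[13, 15]
4: 0xfb (blk 15, set 1) → VC-HIT  vc=[13, 5]
5: 0xf6 (blk 15, set 1) → L1-HIT  vc=[13, 5]
6: 0x56 (blk 5, set 1) → VC-HIT  vc=[13, 15]
7: 0x58 (blk 5, set 1) → L1-HIT  vc=[13, 15]
8: 0xfe (blk 15, set 1) → VC-HIT  vc=[13, 5]
9: 0xfa (blk 15, set 1) → L1-HIT  vc=[13, 5]
10: 0x56 (blk 5, set 1) → VC-HIT  vc=[13, 15]
11: 0x5a (blk 5, set 1) → L1-HIT  vc=[13, 15]
12: 0x58 (blk 5, set 1) → L1-HIT  vc=[13, 15]
13: 0xf0 (blk 15, set 1) → VC-HIT  vc=[13, 5]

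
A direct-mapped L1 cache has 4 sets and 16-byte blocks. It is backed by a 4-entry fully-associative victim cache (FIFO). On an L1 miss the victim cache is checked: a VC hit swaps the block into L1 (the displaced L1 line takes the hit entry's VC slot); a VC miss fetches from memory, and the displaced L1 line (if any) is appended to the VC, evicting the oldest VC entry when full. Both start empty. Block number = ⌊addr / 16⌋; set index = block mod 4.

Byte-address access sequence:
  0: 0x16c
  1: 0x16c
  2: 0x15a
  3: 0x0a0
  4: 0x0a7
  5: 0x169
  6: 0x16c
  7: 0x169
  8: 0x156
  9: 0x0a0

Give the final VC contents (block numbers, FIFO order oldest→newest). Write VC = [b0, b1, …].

0: 0x16c (blk 22, set 2) → MISS  vc=[]
1: 0x16c (blk 22, set 2) → L1-HIT  vc=[]
2: 0x15a (blk 21, set 1) → MISS  vc=[]
3: 0xa0 (blk 10, set 2) → MISS  vc=[22]
4: 0xa7 (blk 10, set 2) → L1-HIT  vc=[22]
5: 0x169 (blk 22, set 2) → VC-HIT  vc=[10]
6: 0x16c (blk 22, set 2) → L1-HIT  vc=[10]
7: 0x169 (blk 22, set 2) → L1-HIT  vc=[10]
8: 0x156 (blk 21, set 1) → L1-HIT  vc=[10]
9: 0xa0 (blk 10, set 2) → VC-HIT  vc=[22]

VC = [22]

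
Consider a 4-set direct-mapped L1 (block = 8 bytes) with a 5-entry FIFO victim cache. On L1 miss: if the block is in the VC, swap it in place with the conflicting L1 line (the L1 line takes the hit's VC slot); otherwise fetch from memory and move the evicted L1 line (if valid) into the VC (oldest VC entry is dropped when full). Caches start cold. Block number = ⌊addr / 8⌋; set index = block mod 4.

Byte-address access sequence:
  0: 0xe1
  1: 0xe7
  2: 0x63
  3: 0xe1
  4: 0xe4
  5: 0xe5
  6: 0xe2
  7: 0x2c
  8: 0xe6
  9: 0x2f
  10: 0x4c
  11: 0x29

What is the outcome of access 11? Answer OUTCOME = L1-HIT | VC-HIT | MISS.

OUTCOME = VC-HIT

#0 0xe1→b28/s0 MISS; vc=[]
#1 0xe7→b28/s0 L1-HIT; vc=[]
#2 0x63→b12/s0 MISS; vc=[28]
#3 0xe1→b28/s0 VC-HIT; vc=[12]
#4 0xe4→b28/s0 L1-HIT; vc=[12]
#5 0xe5→b28/s0 L1-HIT; vc=[12]
#6 0xe2→b28/s0 L1-HIT; vc=[12]
#7 0x2c→b5/s1 MISS; vc=[12]
#8 0xe6→b28/s0 L1-HIT; vc=[12]
#9 0x2f→b5/s1 L1-HIT; vc=[12]
#10 0x4c→b9/s1 MISS; vc=[12,5]
#11 0x29→b5/s1 VC-HIT; vc=[12,9]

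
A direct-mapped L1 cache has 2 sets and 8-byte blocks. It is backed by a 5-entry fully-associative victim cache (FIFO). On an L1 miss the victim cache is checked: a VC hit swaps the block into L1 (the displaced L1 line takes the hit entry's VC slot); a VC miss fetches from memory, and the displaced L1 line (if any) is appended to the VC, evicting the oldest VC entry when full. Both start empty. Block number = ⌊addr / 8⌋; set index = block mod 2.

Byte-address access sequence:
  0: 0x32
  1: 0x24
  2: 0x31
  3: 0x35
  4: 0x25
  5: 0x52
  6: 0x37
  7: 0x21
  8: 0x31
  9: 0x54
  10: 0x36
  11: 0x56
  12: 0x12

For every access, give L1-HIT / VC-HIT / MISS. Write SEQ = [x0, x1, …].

#0 0x32→b6/s0 MISS; vc=[]
#1 0x24→b4/s0 MISS; vc=[6]
#2 0x31→b6/s0 VC-HIT; vc=[4]
#3 0x35→b6/s0 L1-HIT; vc=[4]
#4 0x25→b4/s0 VC-HIT; vc=[6]
#5 0x52→b10/s0 MISS; vc=[6,4]
#6 0x37→b6/s0 VC-HIT; vc=[10,4]
#7 0x21→b4/s0 VC-HIT; vc=[10,6]
#8 0x31→b6/s0 VC-HIT; vc=[10,4]
#9 0x54→b10/s0 VC-HIT; vc=[6,4]
#10 0x36→b6/s0 VC-HIT; vc=[10,4]
#11 0x56→b10/s0 VC-HIT; vc=[6,4]
#12 0x12→b2/s0 MISS; vc=[6,4,10]

SEQ = [MISS, MISS, VC-HIT, L1-HIT, VC-HIT, MISS, VC-HIT, VC-HIT, VC-HIT, VC-HIT, VC-HIT, VC-HIT, MISS]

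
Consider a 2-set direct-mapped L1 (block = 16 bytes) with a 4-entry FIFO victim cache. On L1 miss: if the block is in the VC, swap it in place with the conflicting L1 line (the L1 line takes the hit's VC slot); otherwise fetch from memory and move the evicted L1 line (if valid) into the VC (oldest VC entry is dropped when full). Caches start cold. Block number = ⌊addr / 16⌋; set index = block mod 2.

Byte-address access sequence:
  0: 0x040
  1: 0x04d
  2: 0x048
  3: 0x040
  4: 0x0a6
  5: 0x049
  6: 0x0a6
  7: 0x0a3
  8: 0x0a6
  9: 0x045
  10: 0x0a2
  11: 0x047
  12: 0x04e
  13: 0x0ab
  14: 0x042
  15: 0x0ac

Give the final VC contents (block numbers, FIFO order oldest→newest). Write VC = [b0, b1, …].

#0 0x40→b4/s0 MISS; vc=[]
#1 0x4d→b4/s0 L1-HIT; vc=[]
#2 0x48→b4/s0 L1-HIT; vc=[]
#3 0x40→b4/s0 L1-HIT; vc=[]
#4 0xa6→b10/s0 MISS; vc=[4]
#5 0x49→b4/s0 VC-HIT; vc=[10]
#6 0xa6→b10/s0 VC-HIT; vc=[4]
#7 0xa3→b10/s0 L1-HIT; vc=[4]
#8 0xa6→b10/s0 L1-HIT; vc=[4]
#9 0x45→b4/s0 VC-HIT; vc=[10]
#10 0xa2→b10/s0 VC-HIT; vc=[4]
#11 0x47→b4/s0 VC-HIT; vc=[10]
#12 0x4e→b4/s0 L1-HIT; vc=[10]
#13 0xab→b10/s0 VC-HIT; vc=[4]
#14 0x42→b4/s0 VC-HIT; vc=[10]
#15 0xac→b10/s0 VC-HIT; vc=[4]

VC = [4]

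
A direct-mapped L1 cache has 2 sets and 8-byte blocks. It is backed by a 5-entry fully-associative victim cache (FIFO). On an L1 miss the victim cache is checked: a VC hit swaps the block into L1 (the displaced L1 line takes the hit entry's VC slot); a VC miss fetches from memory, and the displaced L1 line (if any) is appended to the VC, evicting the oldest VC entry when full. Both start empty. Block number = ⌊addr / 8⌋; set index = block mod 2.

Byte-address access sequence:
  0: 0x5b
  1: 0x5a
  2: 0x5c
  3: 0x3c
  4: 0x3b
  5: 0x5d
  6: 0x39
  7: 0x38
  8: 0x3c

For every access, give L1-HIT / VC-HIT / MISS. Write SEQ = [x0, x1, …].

SEQ = [MISS, L1-HIT, L1-HIT, MISS, L1-HIT, VC-HIT, VC-HIT, L1-HIT, L1-HIT]

0: 0x5b (blk 11, set 1) → MISS  vc=[]
1: 0x5a (blk 11, set 1) → L1-HIT  vc=[]
2: 0x5c (blk 11, set 1) → L1-HIT  vc=[]
3: 0x3c (blk 7, set 1) → MISS  vc=[11]
4: 0x3b (blk 7, set 1) → L1-HIT  vc=[11]
5: 0x5d (blk 11, set 1) → VC-HIT  vc=[7]
6: 0x39 (blk 7, set 1) → VC-HIT  vc=[11]
7: 0x38 (blk 7, set 1) → L1-HIT  vc=[11]
8: 0x3c (blk 7, set 1) → L1-HIT  vc=[11]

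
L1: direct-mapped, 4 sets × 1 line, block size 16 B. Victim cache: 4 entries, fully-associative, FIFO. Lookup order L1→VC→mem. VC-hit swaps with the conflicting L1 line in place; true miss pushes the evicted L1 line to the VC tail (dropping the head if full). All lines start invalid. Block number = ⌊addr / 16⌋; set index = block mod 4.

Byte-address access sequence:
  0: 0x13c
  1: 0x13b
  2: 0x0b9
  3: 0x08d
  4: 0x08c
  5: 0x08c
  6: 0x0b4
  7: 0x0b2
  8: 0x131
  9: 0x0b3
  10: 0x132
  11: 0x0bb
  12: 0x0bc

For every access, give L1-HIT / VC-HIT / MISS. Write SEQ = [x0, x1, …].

SEQ = [MISS, L1-HIT, MISS, MISS, L1-HIT, L1-HIT, L1-HIT, L1-HIT, VC-HIT, VC-HIT, VC-HIT, VC-HIT, L1-HIT]

  [0] addr=0x13c blk=19 s=3: MISS | VC []
  [1] addr=0x13b blk=19 s=3: L1-HIT | VC []
  [2] addr=0xb9 blk=11 s=3: MISS | VC [19]
  [3] addr=0x8d blk=8 s=0: MISS | VC [19]
  [4] addr=0x8c blk=8 s=0: L1-HIT | VC [19]
  [5] addr=0x8c blk=8 s=0: L1-HIT | VC [19]
  [6] addr=0xb4 blk=11 s=3: L1-HIT | VC [19]
  [7] addr=0xb2 blk=11 s=3: L1-HIT | VC [19]
  [8] addr=0x131 blk=19 s=3: VC-HIT | VC [11]
  [9] addr=0xb3 blk=11 s=3: VC-HIT | VC [19]
  [10] addr=0x132 blk=19 s=3: VC-HIT | VC [11]
  [11] addr=0xbb blk=11 s=3: VC-HIT | VC [19]
  [12] addr=0xbc blk=11 s=3: L1-HIT | VC [19]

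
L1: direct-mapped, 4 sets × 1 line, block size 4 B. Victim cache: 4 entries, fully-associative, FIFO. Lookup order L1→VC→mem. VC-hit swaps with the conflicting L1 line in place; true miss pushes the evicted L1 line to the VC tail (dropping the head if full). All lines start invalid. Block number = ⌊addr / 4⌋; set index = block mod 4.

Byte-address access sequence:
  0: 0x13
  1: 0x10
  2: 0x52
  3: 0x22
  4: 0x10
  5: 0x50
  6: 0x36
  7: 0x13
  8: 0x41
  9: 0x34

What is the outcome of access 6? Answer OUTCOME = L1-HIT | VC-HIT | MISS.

OUTCOME = MISS

#0 0x13→b4/s0 MISS; vc=[]
#1 0x10→b4/s0 L1-HIT; vc=[]
#2 0x52→b20/s0 MISS; vc=[4]
#3 0x22→b8/s0 MISS; vc=[4,20]
#4 0x10→b4/s0 VC-HIT; vc=[8,20]
#5 0x50→b20/s0 VC-HIT; vc=[8,4]
#6 0x36→b13/s1 MISS; vc=[8,4]
#7 0x13→b4/s0 VC-HIT; vc=[8,20]
#8 0x41→b16/s0 MISS; vc=[8,20,4]
#9 0x34→b13/s1 L1-HIT; vc=[8,20,4]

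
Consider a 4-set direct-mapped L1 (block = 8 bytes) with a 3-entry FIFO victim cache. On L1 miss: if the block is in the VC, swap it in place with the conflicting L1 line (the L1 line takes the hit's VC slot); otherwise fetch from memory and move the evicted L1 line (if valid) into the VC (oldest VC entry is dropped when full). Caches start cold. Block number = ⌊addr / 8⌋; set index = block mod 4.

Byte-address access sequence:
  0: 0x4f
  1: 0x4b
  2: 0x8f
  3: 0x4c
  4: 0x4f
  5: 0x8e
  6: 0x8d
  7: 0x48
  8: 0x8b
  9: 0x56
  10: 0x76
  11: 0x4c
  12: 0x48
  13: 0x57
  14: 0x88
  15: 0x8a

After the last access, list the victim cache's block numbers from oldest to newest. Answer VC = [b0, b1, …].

VC = [9, 14]

0: 0x4f (blk 9, set 1) → MISS  vc=[]
1: 0x4b (blk 9, set 1) → L1-HIT  vc=[]
2: 0x8f (blk 17, set 1) → MISS  vc=[9]
3: 0x4c (blk 9, set 1) → VC-HIT  vc=[17]
4: 0x4f (blk 9, set 1) → L1-HIT  vc=[17]
5: 0x8e (blk 17, set 1) → VC-HIT  vc=[9]
6: 0x8d (blk 17, set 1) → L1-HIT  vc=[9]
7: 0x48 (blk 9, set 1) → VC-HIT  vc=[17]
8: 0x8b (blk 17, set 1) → VC-HIT  vc=[9]
9: 0x56 (blk 10, set 2) → MISS  vc=[9]
10: 0x76 (blk 14, set 2) → MISS  vc=[9, 10]
11: 0x4c (blk 9, set 1) → VC-HIT  vc=[17, 10]
12: 0x48 (blk 9, set 1) → L1-HIT  vc=[17, 10]
13: 0x57 (blk 10, set 2) → VC-HIT  vc=[17, 14]
14: 0x88 (blk 17, set 1) → VC-HIT  vc=[9, 14]
15: 0x8a (blk 17, set 1) → L1-HIT  vc=[9, 14]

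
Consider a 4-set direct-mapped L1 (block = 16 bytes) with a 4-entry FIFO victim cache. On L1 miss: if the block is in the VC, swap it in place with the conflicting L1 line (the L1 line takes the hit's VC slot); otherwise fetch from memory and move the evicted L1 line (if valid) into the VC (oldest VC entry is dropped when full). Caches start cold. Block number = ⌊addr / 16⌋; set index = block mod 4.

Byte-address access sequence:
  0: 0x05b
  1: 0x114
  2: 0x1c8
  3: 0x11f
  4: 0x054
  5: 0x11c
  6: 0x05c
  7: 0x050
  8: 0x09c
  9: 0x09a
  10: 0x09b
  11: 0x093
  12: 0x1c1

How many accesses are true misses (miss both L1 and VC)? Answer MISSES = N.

  [0] addr=0x5b blk=5 s=1: MISS | VC []
  [1] addr=0x114 blk=17 s=1: MISS | VC [5]
  [2] addr=0x1c8 blk=28 s=0: MISS | VC [5]
  [3] addr=0x11f blk=17 s=1: L1-HIT | VC [5]
  [4] addr=0x54 blk=5 s=1: VC-HIT | VC [17]
  [5] addr=0x11c blk=17 s=1: VC-HIT | VC [5]
  [6] addr=0x5c blk=5 s=1: VC-HIT | VC [17]
  [7] addr=0x50 blk=5 s=1: L1-HIT | VC [17]
  [8] addr=0x9c blk=9 s=1: MISS | VC [17, 5]
  [9] addr=0x9a blk=9 s=1: L1-HIT | VC [17, 5]
  [10] addr=0x9b blk=9 s=1: L1-HIT | VC [17, 5]
  [11] addr=0x93 blk=9 s=1: L1-HIT | VC [17, 5]
  [12] addr=0x1c1 blk=28 s=0: L1-HIT | VC [17, 5]

MISSES = 4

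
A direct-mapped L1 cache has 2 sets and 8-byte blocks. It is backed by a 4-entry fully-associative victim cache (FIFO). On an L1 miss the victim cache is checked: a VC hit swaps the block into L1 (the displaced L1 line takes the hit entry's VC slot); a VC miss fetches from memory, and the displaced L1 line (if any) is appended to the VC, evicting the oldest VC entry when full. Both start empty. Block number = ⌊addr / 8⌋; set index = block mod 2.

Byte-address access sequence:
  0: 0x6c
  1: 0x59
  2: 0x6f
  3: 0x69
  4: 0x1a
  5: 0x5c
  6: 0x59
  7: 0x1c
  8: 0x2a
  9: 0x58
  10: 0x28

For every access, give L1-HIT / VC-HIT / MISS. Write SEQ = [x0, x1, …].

  [0] addr=0x6c blk=13 s=1: MISS | VC []
  [1] addr=0x59 blk=11 s=1: MISS | VC [13]
  [2] addr=0x6f blk=13 s=1: VC-HIT | VC [11]
  [3] addr=0x69 blk=13 s=1: L1-HIT | VC [11]
  [4] addr=0x1a blk=3 s=1: MISS | VC [11, 13]
  [5] addr=0x5c blk=11 s=1: VC-HIT | VC [3, 13]
  [6] addr=0x59 blk=11 s=1: L1-HIT | VC [3, 13]
  [7] addr=0x1c blk=3 s=1: VC-HIT | VC [11, 13]
  [8] addr=0x2a blk=5 s=1: MISS | VC [11, 13, 3]
  [9] addr=0x58 blk=11 s=1: VC-HIT | VC [5, 13, 3]
  [10] addr=0x28 blk=5 s=1: VC-HIT | VC [11, 13, 3]

SEQ = [MISS, MISS, VC-HIT, L1-HIT, MISS, VC-HIT, L1-HIT, VC-HIT, MISS, VC-HIT, VC-HIT]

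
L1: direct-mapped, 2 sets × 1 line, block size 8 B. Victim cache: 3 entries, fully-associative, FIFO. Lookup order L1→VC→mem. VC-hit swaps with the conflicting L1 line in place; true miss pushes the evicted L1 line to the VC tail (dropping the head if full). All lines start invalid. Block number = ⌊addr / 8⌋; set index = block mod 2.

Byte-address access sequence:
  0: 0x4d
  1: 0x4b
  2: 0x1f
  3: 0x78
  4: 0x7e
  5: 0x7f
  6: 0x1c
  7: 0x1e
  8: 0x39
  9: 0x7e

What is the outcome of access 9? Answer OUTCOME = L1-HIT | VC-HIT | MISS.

0: 0x4d (blk 9, set 1) → MISS  vc=[]
1: 0x4b (blk 9, set 1) → L1-HIT  vc=[]
2: 0x1f (blk 3, set 1) → MISS  vc=[9]
3: 0x78 (blk 15, set 1) → MISS  vc=[9, 3]
4: 0x7e (blk 15, set 1) → L1-HIT  vc=[9, 3]
5: 0x7f (blk 15, set 1) → L1-HIT  vc=[9, 3]
6: 0x1c (blk 3, set 1) → VC-HIT  vc=[9, 15]
7: 0x1e (blk 3, set 1) → L1-HIT  vc=[9, 15]
8: 0x39 (blk 7, set 1) → MISS  vc=[9, 15, 3]
9: 0x7e (blk 15, set 1) → VC-HIT  vc=[9, 7, 3]

OUTCOME = VC-HIT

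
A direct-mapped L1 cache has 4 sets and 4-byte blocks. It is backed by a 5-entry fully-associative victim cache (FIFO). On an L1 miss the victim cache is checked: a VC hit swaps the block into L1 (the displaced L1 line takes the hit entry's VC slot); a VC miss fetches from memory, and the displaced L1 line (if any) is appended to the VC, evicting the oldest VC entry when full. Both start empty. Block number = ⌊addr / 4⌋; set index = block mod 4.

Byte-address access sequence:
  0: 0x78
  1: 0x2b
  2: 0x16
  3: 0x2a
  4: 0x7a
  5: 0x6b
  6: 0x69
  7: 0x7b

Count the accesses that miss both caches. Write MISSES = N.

  [0] addr=0x78 blk=30 s=2: MISS | VC []
  [1] addr=0x2b blk=10 s=2: MISS | VC [30]
  [2] addr=0x16 blk=5 s=1: MISS | VC [30]
  [3] addr=0x2a blk=10 s=2: L1-HIT | VC [30]
  [4] addr=0x7a blk=30 s=2: VC-HIT | VC [10]
  [5] addr=0x6b blk=26 s=2: MISS | VC [10, 30]
  [6] addr=0x69 blk=26 s=2: L1-HIT | VC [10, 30]
  [7] addr=0x7b blk=30 s=2: VC-HIT | VC [10, 26]

MISSES = 4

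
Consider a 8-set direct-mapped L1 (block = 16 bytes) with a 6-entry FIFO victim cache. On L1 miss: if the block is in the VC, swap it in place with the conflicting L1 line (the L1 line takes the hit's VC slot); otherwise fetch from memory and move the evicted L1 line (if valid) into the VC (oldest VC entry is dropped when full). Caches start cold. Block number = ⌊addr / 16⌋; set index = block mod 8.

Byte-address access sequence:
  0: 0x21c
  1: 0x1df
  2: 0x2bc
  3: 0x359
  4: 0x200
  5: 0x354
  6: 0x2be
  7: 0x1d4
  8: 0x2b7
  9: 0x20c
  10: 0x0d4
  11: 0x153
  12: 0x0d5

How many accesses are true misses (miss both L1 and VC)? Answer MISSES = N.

0: 0x21c (blk 33, set 1) → MISS  vc=[]
1: 0x1df (blk 29, set 5) → MISS  vc=[]
2: 0x2bc (blk 43, set 3) → MISS  vc=[]
3: 0x359 (blk 53, set 5) → MISS  vc=[29]
4: 0x200 (blk 32, set 0) → MISS  vc=[29]
5: 0x354 (blk 53, set 5) → L1-HIT  vc=[29]
6: 0x2be (blk 43, set 3) → L1-HIT  vc=[29]
7: 0x1d4 (blk 29, set 5) → VC-HIT  vc=[53]
8: 0x2b7 (blk 43, set 3) → L1-HIT  vc=[53]
9: 0x20c (blk 32, set 0) → L1-HIT  vc=[53]
10: 0xd4 (blk 13, set 5) → MISS  vc=[53, 29]
11: 0x153 (blk 21, set 5) → MISS  vc=[53, 29, 13]
12: 0xd5 (blk 13, set 5) → VC-HIT  vc=[53, 29, 21]

MISSES = 7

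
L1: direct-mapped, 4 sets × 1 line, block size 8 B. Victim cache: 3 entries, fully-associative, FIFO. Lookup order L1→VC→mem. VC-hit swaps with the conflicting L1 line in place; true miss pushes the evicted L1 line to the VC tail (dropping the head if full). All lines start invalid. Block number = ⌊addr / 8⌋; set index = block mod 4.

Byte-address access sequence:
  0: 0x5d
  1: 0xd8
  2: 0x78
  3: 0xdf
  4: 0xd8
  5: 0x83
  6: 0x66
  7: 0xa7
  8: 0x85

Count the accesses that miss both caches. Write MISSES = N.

MISSES = 6

0: 0x5d (blk 11, set 3) → MISS  vc=[]
1: 0xd8 (blk 27, set 3) → MISS  vc=[11]
2: 0x78 (blk 15, set 3) → MISS  vc=[11, 27]
3: 0xdf (blk 27, set 3) → VC-HIT  vc=[11, 15]
4: 0xd8 (blk 27, set 3) → L1-HIT  vc=[11, 15]
5: 0x83 (blk 16, set 0) → MISS  vc=[11, 15]
6: 0x66 (blk 12, set 0) → MISS  vc=[11, 15, 16]
7: 0xa7 (blk 20, set 0) → MISS  vc=[15, 16, 12]
8: 0x85 (blk 16, set 0) → VC-HIT  vc=[15, 20, 12]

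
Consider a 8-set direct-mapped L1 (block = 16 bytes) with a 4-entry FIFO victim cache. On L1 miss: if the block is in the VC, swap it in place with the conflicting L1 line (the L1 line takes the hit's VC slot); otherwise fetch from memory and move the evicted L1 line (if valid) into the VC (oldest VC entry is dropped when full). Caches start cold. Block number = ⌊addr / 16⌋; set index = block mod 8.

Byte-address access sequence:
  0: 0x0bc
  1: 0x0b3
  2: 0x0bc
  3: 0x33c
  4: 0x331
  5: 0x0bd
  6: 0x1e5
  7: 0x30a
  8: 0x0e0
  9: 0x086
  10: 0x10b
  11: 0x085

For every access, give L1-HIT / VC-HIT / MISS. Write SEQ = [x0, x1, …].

SEQ = [MISS, L1-HIT, L1-HIT, MISS, L1-HIT, VC-HIT, MISS, MISS, MISS, MISS, MISS, VC-HIT]

#0 0xbc→b11/s3 MISS; vc=[]
#1 0xb3→b11/s3 L1-HIT; vc=[]
#2 0xbc→b11/s3 L1-HIT; vc=[]
#3 0x33c→b51/s3 MISS; vc=[11]
#4 0x331→b51/s3 L1-HIT; vc=[11]
#5 0xbd→b11/s3 VC-HIT; vc=[51]
#6 0x1e5→b30/s6 MISS; vc=[51]
#7 0x30a→b48/s0 MISS; vc=[51]
#8 0xe0→b14/s6 MISS; vc=[51,30]
#9 0x86→b8/s0 MISS; vc=[51,30,48]
#10 0x10b→b16/s0 MISS; vc=[51,30,48,8]
#11 0x85→b8/s0 VC-HIT; vc=[51,30,48,16]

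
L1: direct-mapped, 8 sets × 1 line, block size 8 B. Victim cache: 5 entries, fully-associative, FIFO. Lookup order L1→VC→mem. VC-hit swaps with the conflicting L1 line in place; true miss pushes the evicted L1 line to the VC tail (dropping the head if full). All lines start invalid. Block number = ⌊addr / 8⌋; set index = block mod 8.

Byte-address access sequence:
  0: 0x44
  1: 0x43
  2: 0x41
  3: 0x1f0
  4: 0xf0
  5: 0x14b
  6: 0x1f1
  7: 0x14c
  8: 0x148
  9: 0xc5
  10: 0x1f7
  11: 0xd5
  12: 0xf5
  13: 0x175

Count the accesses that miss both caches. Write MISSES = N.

MISSES = 7

0: 0x44 (blk 8, set 0) → MISS  vc=[]
1: 0x43 (blk 8, set 0) → L1-HIT  vc=[]
2: 0x41 (blk 8, set 0) → L1-HIT  vc=[]
3: 0x1f0 (blk 62, set 6) → MISS  vc=[]
4: 0xf0 (blk 30, set 6) → MISS  vc=[62]
5: 0x14b (blk 41, set 1) → MISS  vc=[62]
6: 0x1f1 (blk 62, set 6) → VC-HIT  vc=[30]
7: 0x14c (blk 41, set 1) → L1-HIT  vc=[30]
8: 0x148 (blk 41, set 1) → L1-HIT  vc=[30]
9: 0xc5 (blk 24, set 0) → MISS  vc=[30, 8]
10: 0x1f7 (blk 62, set 6) → L1-HIT  vc=[30, 8]
11: 0xd5 (blk 26, set 2) → MISS  vc=[30, 8]
12: 0xf5 (blk 30, set 6) → VC-HIT  vc=[62, 8]
13: 0x175 (blk 46, set 6) → MISS  vc=[62, 8, 30]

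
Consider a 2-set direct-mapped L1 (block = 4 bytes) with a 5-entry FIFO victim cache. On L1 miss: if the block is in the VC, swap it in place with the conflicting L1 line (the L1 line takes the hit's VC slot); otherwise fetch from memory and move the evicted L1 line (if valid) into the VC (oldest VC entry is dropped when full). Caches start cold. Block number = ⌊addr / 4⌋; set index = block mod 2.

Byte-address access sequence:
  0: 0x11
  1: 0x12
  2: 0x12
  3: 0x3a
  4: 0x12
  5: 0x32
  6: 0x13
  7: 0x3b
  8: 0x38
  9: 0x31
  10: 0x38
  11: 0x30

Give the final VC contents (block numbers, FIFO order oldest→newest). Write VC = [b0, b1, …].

0: 0x11 (blk 4, set 0) → MISS  vc=[]
1: 0x12 (blk 4, set 0) → L1-HIT  vc=[]
2: 0x12 (blk 4, set 0) → L1-HIT  vc=[]
3: 0x3a (blk 14, set 0) → MISS  vc=[4]
4: 0x12 (blk 4, set 0) → VC-HIT  vc=[14]
5: 0x32 (blk 12, set 0) → MISS  vc=[14, 4]
6: 0x13 (blk 4, set 0) → VC-HIT  vc=[14, 12]
7: 0x3b (blk 14, set 0) → VC-HIT  vc=[4, 12]
8: 0x38 (blk 14, set 0) → L1-HIT  vc=[4, 12]
9: 0x31 (blk 12, set 0) → VC-HIT  vc=[4, 14]
10: 0x38 (blk 14, set 0) → VC-HIT  vc=[4, 12]
11: 0x30 (blk 12, set 0) → VC-HIT  vc=[4, 14]

VC = [4, 14]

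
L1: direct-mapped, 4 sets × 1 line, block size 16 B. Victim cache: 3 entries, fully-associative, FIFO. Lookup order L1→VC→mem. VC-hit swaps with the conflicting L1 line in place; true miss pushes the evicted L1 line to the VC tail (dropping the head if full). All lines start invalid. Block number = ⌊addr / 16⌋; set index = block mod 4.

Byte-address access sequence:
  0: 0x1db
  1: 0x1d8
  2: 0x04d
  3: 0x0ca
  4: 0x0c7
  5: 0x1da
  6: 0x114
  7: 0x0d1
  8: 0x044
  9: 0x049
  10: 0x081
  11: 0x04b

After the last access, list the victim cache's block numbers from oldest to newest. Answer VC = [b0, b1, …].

VC = [29, 17, 8]

#0 0x1db→b29/s1 MISS; vc=[]
#1 0x1d8→b29/s1 L1-HIT; vc=[]
#2 0x4d→b4/s0 MISS; vc=[]
#3 0xca→b12/s0 MISS; vc=[4]
#4 0xc7→b12/s0 L1-HIT; vc=[4]
#5 0x1da→b29/s1 L1-HIT; vc=[4]
#6 0x114→b17/s1 MISS; vc=[4,29]
#7 0xd1→b13/s1 MISS; vc=[4,29,17]
#8 0x44→b4/s0 VC-HIT; vc=[12,29,17]
#9 0x49→b4/s0 L1-HIT; vc=[12,29,17]
#10 0x81→b8/s0 MISS; vc=[29,17,4]
#11 0x4b→b4/s0 VC-HIT; vc=[29,17,8]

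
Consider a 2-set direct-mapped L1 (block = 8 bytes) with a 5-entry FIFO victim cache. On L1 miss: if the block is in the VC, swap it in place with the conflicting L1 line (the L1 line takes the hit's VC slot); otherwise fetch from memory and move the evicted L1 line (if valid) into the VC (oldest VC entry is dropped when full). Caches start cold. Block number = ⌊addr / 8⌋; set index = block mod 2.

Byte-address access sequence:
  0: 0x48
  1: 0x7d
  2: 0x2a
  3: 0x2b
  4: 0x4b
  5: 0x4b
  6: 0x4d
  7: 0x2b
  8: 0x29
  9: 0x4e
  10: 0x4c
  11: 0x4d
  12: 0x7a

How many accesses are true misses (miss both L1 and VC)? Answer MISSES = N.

MISSES = 3

#0 0x48→b9/s1 MISS; vc=[]
#1 0x7d→b15/s1 MISS; vc=[9]
#2 0x2a→b5/s1 MISS; vc=[9,15]
#3 0x2b→b5/s1 L1-HIT; vc=[9,15]
#4 0x4b→b9/s1 VC-HIT; vc=[5,15]
#5 0x4b→b9/s1 L1-HIT; vc=[5,15]
#6 0x4d→b9/s1 L1-HIT; vc=[5,15]
#7 0x2b→b5/s1 VC-HIT; vc=[9,15]
#8 0x29→b5/s1 L1-HIT; vc=[9,15]
#9 0x4e→b9/s1 VC-HIT; vc=[5,15]
#10 0x4c→b9/s1 L1-HIT; vc=[5,15]
#11 0x4d→b9/s1 L1-HIT; vc=[5,15]
#12 0x7a→b15/s1 VC-HIT; vc=[5,9]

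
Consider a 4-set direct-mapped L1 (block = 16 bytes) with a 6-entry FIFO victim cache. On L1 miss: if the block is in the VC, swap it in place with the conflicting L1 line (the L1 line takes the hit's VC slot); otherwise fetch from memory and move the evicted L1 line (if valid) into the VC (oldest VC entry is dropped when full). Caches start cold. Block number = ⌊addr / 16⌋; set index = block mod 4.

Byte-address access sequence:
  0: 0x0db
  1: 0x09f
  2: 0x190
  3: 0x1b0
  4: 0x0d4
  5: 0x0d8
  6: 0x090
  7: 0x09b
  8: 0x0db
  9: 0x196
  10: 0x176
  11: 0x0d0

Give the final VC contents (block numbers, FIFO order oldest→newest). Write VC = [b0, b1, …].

VC = [25, 9, 27]

  [0] addr=0xdb blk=13 s=1: MISS | VC []
  [1] addr=0x9f blk=9 s=1: MISS | VC [13]
  [2] addr=0x190 blk=25 s=1: MISS | VC [13, 9]
  [3] addr=0x1b0 blk=27 s=3: MISS | VC [13, 9]
  [4] addr=0xd4 blk=13 s=1: VC-HIT | VC [25, 9]
  [5] addr=0xd8 blk=13 s=1: L1-HIT | VC [25, 9]
  [6] addr=0x90 blk=9 s=1: VC-HIT | VC [25, 13]
  [7] addr=0x9b blk=9 s=1: L1-HIT | VC [25, 13]
  [8] addr=0xdb blk=13 s=1: VC-HIT | VC [25, 9]
  [9] addr=0x196 blk=25 s=1: VC-HIT | VC [13, 9]
  [10] addr=0x176 blk=23 s=3: MISS | VC [13, 9, 27]
  [11] addr=0xd0 blk=13 s=1: VC-HIT | VC [25, 9, 27]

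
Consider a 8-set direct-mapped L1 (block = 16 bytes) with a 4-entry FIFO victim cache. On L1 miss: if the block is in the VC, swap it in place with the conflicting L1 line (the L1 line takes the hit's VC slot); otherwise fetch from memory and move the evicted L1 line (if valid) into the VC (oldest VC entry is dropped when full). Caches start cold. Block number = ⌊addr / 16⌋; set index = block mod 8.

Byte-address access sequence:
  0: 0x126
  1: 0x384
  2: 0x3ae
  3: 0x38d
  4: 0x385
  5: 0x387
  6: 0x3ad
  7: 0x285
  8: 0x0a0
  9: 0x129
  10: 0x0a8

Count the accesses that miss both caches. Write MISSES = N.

0: 0x126 (blk 18, set 2) → MISS  vc=[]
1: 0x384 (blk 56, set 0) → MISS  vc=[]
2: 0x3ae (blk 58, set 2) → MISS  vc=[18]
3: 0x38d (blk 56, set 0) → L1-HIT  vc=[18]
4: 0x385 (blk 56, set 0) → L1-HIT  vc=[18]
5: 0x387 (blk 56, set 0) → L1-HIT  vc=[18]
6: 0x3ad (blk 58, set 2) → L1-HIT  vc=[18]
7: 0x285 (blk 40, set 0) → MISS  vc=[18, 56]
8: 0xa0 (blk 10, set 2) → MISS  vc=[18, 56, 58]
9: 0x129 (blk 18, set 2) → VC-HIT  vc=[10, 56, 58]
10: 0xa8 (blk 10, set 2) → VC-HIT  vc=[18, 56, 58]

MISSES = 5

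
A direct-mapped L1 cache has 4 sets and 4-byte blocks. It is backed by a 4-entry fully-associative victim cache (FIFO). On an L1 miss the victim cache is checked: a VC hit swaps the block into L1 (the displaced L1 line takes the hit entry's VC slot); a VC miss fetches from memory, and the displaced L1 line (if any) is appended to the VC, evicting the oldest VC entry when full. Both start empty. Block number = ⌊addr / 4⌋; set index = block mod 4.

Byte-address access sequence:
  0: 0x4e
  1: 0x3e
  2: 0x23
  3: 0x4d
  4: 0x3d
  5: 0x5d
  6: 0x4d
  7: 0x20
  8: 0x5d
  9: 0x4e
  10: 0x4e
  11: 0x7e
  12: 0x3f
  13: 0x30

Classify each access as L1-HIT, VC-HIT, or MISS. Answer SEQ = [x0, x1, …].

SEQ = [MISS, MISS, MISS, VC-HIT, VC-HIT, MISS, VC-HIT, L1-HIT, VC-HIT, VC-HIT, L1-HIT, MISS, VC-HIT, MISS]

0: 0x4e (blk 19, set 3) → MISS  vc=[]
1: 0x3e (blk 15, set 3) → MISS  vc=[19]
2: 0x23 (blk 8, set 0) → MISS  vc=[19]
3: 0x4d (blk 19, set 3) → VC-HIT  vc=[15]
4: 0x3d (blk 15, set 3) → VC-HIT  vc=[19]
5: 0x5d (blk 23, set 3) → MISS  vc=[19, 15]
6: 0x4d (blk 19, set 3) → VC-HIT  vc=[23, 15]
7: 0x20 (blk 8, set 0) → L1-HIT  vc=[23, 15]
8: 0x5d (blk 23, set 3) → VC-HIT  vc=[19, 15]
9: 0x4e (blk 19, set 3) → VC-HIT  vc=[23, 15]
10: 0x4e (blk 19, set 3) → L1-HIT  vc=[23, 15]
11: 0x7e (blk 31, set 3) → MISS  vc=[23, 15, 19]
12: 0x3f (blk 15, set 3) → VC-HIT  vc=[23, 31, 19]
13: 0x30 (blk 12, set 0) → MISS  vc=[23, 31, 19, 8]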